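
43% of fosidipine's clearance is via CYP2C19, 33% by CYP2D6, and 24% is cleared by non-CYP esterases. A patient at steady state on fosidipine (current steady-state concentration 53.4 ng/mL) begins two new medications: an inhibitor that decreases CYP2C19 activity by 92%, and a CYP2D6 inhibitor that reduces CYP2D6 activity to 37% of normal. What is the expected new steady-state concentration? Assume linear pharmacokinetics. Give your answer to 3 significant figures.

135 ng/mL

The CYP2C19 pathway (43% of clearance) is reduced to 0.08× activity: 0.43 × 0.08 = 0.0344.
The CYP2D6 pathway (33% of clearance) drops to 0.37× activity: 0.33 × 0.37 = 0.1221.
Non-CYP routes (24%) are unchanged.
CL_new/CL_old = 0.0344 + 0.1221 + 0.24 = 0.3965.
Dividing the baseline by the relative clearance: 53.4 / 0.3965 = 135 ng/mL.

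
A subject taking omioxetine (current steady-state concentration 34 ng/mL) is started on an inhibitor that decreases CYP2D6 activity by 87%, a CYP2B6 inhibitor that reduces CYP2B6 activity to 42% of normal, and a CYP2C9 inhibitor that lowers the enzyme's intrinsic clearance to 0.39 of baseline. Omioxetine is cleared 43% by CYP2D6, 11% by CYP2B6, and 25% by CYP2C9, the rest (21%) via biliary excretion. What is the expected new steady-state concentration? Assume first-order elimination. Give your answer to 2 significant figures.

83 ng/mL

CYP2D6: 0.43 × 0.13 = 0.0559
CYP2B6: 0.11 × 0.42 = 0.0462
CYP2C9: 0.25 × 0.39 = 0.0975
Other: 0.21 (unchanged)
Relative clearance = 0.0559 + 0.0462 + 0.0975 + 0.21 = 0.4096.
Dividing the baseline by the relative clearance: 34 / 0.4096 = 83 ng/mL.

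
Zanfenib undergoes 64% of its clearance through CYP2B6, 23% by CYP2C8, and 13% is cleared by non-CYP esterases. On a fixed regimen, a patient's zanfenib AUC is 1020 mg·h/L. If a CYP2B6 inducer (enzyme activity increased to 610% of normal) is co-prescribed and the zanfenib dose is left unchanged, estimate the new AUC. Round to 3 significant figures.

239 mg·h/L

CYP2B6: 0.64 × 6.1 = 3.904
CYP2C8: 0.23 (unchanged)
Other: 0.13 (unchanged)
New clearance relative to baseline: 3.904 + 0.23 + 0.13 = 4.264.
With dosing unchanged, AUC scales as 1/CL: 1020 / 4.264 = 239 mg·h/L.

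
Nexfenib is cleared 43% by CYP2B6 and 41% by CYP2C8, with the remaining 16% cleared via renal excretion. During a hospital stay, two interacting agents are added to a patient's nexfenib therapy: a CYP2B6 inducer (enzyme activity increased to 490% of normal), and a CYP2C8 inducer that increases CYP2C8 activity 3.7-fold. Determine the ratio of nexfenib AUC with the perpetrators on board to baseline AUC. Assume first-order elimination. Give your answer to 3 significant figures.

The CYP2B6 pathway (43% of clearance) is boosted to 4.9× activity: 0.43 × 4.9 = 2.107.
The CYP2C8 pathway (41% of clearance) increases to 3.7× activity: 0.41 × 3.7 = 1.517.
The remaining 16% of clearance is unaffected.
Relative clearance = 2.107 + 1.517 + 0.16 = 3.784.
AUC ∝ 1/CL: fold-change = 1 / 3.784 = 0.264.

0.264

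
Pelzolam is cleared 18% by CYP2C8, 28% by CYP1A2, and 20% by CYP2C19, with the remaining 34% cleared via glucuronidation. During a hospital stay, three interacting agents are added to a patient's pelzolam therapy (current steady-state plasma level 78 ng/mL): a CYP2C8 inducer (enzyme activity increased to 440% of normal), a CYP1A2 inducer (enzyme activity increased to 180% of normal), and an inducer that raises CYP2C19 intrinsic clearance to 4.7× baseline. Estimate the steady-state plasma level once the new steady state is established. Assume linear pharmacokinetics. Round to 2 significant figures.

30 ng/mL

The CYP2C8 pathway (18% of clearance) increases to 4.4× activity: 0.18 × 4.4 = 0.792.
The CYP1A2 pathway (28% of clearance) rises to 1.8× activity: 0.28 × 1.8 = 0.504.
The CYP2C19 pathway (20% of clearance) increases to 4.7× activity: 0.2 × 4.7 = 0.94.
The remaining 34% of clearance is unaffected.
Relative clearance = 0.792 + 0.504 + 0.94 + 0.34 = 2.576.
New steady-state plasma level = 78 / 2.576 = 30 ng/mL (concentration scales inversely with clearance).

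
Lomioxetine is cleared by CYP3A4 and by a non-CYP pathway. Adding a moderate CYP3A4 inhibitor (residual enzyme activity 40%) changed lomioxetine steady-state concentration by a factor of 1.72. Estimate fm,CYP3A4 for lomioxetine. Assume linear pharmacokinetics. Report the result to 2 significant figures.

Call the CYP3A4 fraction fm. After the interaction, CL_new/CL_old = fm × 0.4 + (1 − fm).
Steady-state concentration ratio = 1 / (new CL fraction), so new CL fraction = 1 / 1.72 = 0.5814.
fm × 0.4 + 1 − fm = 0.5814  ⇒  fm × (0.4 − 1) = −0.4186  ⇒  fm = 0.70.

0.70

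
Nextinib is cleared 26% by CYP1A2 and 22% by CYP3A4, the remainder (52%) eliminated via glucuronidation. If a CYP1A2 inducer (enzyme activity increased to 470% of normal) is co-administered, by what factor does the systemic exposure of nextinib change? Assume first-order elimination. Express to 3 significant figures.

0.510

The CYP1A2 pathway (26% of clearance) rises to 4.7× activity: 0.26 × 4.7 = 1.222.
CYP3A4 (22%) and the residual 52% are unaffected.
CL_new/CL_old = 1.222 + 0.22 + 0.52 = 1.962.
Since systemic exposure ∝ 1/CL, the ratio is 1 / 1.962 = 0.510.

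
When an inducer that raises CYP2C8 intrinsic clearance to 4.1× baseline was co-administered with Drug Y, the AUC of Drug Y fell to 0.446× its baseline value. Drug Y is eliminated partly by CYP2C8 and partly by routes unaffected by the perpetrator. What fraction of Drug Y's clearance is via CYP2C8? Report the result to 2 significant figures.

Write x for the fraction cleared via CYP2C8. The observed AUC change means clearance rose to 1/0.446 = 2.242 of baseline.
Setting x·4.1 + (1 − x) = 2.242 and solving: x = (2.242 − 1)/(4.1 − 1) = 0.40.

0.40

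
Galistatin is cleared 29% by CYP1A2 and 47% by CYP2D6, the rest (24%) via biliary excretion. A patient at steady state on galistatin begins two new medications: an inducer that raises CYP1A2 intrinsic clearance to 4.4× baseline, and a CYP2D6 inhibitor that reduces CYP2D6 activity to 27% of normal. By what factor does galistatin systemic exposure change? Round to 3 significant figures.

0.609

The CYP1A2 pathway (29% of clearance) is boosted to 4.4× activity: 0.29 × 4.4 = 1.276.
The CYP2D6 pathway (47% of clearance) falls to 0.27× activity: 0.47 × 0.27 = 0.1269.
Non-CYP routes (24%) are unchanged.
CL_new/CL_old = 1.276 + 0.1269 + 0.24 = 1.6429.
Systemic exposure ∝ 1/CL: fold-change = 1 / 1.6429 = 0.609.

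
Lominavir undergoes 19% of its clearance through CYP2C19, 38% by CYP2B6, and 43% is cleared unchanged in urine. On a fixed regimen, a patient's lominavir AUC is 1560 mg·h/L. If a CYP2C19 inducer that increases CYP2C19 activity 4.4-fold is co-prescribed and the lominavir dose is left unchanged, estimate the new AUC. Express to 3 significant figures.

The CYP2C19 pathway (19% of clearance) is boosted to 4.4× activity: 0.19 × 4.4 = 0.836.
CYP2B6 (38%) and the residual 43% are unaffected.
Relative clearance = 0.836 + 0.38 + 0.43 = 1.646.
With dosing unchanged, AUC scales as 1/CL: 1560 / 1.646 = 948 mg·h/L.

948 mg·h/L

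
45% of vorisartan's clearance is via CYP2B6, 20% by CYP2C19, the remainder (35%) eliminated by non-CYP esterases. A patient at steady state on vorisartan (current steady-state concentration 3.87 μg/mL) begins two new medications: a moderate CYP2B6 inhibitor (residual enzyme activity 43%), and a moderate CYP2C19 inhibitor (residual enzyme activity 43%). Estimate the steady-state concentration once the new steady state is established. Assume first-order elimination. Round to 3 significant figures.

6.15 μg/mL

The CYP2B6 pathway (45% of clearance) drops to 0.43× activity: 0.45 × 0.43 = 0.1935.
The CYP2C19 pathway (20% of clearance) falls to 0.43× activity: 0.2 × 0.43 = 0.086.
The remaining 35% of clearance is unaffected.
New clearance relative to baseline: 0.1935 + 0.086 + 0.35 = 0.6295.
New steady-state concentration = 3.87 / 0.6295 = 6.15 μg/mL (concentration scales inversely with clearance).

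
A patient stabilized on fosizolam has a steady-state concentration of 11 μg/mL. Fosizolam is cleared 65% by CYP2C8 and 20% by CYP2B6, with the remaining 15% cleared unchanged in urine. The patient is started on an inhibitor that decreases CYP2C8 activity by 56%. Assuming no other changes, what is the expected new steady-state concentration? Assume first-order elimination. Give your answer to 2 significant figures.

CYP2C8: 0.65 × 0.44 = 0.286
CYP2B6: 0.2 (unchanged)
Other: 0.15 (unchanged)
New clearance relative to baseline: 0.286 + 0.2 + 0.15 = 0.636.
With dosing unchanged, steady-state concentration scales as 1/CL: 11 / 0.636 = 17 μg/mL.

17 μg/mL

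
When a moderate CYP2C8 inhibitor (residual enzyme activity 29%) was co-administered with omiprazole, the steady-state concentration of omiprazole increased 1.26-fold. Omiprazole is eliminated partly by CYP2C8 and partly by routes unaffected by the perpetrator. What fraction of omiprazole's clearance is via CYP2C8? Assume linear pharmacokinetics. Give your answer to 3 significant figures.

0.291

Write x for the fraction cleared via CYP2C8. The observed steady-state concentration change means clearance fell to 1/1.26 = 0.7937 of baseline.
Setting x·0.29 + (1 − x) = 0.7937 and solving: x = (0.7937 − 1)/(0.29 − 1) = 0.291.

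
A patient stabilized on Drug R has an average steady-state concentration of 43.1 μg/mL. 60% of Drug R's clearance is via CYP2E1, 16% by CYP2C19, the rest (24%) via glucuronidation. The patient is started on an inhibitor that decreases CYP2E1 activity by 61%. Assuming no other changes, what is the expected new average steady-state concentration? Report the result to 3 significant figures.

68.0 μg/mL

The CYP2E1 pathway (60% of clearance) drops to 0.39× activity: 0.6 × 0.39 = 0.234.
CYP2C19 (16%) and the residual 24% are unaffected.
New clearance relative to baseline: 0.234 + 0.16 + 0.24 = 0.634.
Average steady-state concentration ∝ 1/CL, so new value = 43.1 / 0.634 = 68.0 μg/mL.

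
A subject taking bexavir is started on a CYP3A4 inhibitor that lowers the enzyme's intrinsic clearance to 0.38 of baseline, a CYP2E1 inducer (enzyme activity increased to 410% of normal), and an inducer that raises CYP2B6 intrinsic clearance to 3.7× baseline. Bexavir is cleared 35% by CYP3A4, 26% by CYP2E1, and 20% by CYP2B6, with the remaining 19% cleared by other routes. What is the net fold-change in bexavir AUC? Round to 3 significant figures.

0.470

CYP3A4: 0.35 × 0.38 = 0.133
CYP2E1: 0.26 × 4.1 = 1.066
CYP2B6: 0.2 × 3.7 = 0.74
Other: 0.19 (unchanged)
CL_new/CL_old = 0.133 + 1.066 + 0.74 + 0.19 = 2.129.
AUC ∝ 1/CL: fold-change = 1 / 2.129 = 0.470.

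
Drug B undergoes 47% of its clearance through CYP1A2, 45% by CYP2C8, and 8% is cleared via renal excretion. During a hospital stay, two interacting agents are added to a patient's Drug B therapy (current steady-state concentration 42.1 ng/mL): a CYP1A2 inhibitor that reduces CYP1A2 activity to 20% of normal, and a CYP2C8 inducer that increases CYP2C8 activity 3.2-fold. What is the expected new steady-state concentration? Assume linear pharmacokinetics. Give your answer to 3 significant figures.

The CYP1A2 pathway (47% of clearance) falls to 0.2× activity: 0.47 × 0.2 = 0.094.
The CYP2C8 pathway (45% of clearance) rises to 3.2× activity: 0.45 × 3.2 = 1.44.
The remaining 8% of clearance is unaffected.
New clearance relative to baseline: 0.094 + 1.44 + 0.08 = 1.614.
New steady-state concentration = 42.1 / 1.614 = 26.1 ng/mL (concentration scales inversely with clearance).

26.1 ng/mL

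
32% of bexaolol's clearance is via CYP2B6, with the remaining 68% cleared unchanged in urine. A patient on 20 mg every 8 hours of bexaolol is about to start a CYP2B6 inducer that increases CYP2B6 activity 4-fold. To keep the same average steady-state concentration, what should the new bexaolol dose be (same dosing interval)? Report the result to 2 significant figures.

CYP2B6: 0.32 × 4 = 1.28
Other: 0.68 (unchanged)
CL_new/CL_old = 1.28 + 0.68 = 1.96.
To maintain the same steady-state level, dose must scale with clearance: new dose = 20 × 1.96 = 39 mg.

39 mg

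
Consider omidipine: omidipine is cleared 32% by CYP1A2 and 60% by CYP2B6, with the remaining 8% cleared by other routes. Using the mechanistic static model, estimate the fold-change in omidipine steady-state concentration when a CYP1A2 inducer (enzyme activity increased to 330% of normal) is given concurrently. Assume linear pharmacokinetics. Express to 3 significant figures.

0.576

CYP1A2: 0.32 × 3.3 = 1.056
CYP2B6: 0.6 (unchanged)
Other: 0.08 (unchanged)
CL_new/CL_old = 1.056 + 0.6 + 0.08 = 1.736.
Steady-state concentration ratio = CL_old/CL_new = 1 / 1.736 = 0.576.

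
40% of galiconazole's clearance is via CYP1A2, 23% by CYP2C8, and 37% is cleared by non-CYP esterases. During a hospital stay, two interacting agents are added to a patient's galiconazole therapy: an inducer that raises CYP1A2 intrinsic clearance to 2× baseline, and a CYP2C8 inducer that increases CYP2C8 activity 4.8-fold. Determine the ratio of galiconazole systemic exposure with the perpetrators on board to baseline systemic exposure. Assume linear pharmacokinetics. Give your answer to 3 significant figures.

The CYP1A2 pathway (40% of clearance) increases to 2× activity: 0.4 × 2 = 0.8.
The CYP2C8 pathway (23% of clearance) increases to 4.8× activity: 0.23 × 4.8 = 1.104.
The remaining 37% of clearance is unaffected.
New clearance relative to baseline: 0.8 + 1.104 + 0.37 = 2.274.
Net systemic exposure ratio = 1 / 2.274 = 0.440.

0.440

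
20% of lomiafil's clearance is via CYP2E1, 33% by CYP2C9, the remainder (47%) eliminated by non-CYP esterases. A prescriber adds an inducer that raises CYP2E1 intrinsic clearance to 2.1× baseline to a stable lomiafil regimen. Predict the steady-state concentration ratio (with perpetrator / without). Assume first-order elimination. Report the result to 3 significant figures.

0.820

The CYP2E1 pathway (20% of clearance) is boosted to 2.1× activity: 0.2 × 2.1 = 0.42.
CYP2C9 (33%) and the residual 47% are unaffected.
Relative clearance = 0.42 + 0.33 + 0.47 = 1.22.
Steady-state concentration ratio = CL_old/CL_new = 1 / 1.22 = 0.820.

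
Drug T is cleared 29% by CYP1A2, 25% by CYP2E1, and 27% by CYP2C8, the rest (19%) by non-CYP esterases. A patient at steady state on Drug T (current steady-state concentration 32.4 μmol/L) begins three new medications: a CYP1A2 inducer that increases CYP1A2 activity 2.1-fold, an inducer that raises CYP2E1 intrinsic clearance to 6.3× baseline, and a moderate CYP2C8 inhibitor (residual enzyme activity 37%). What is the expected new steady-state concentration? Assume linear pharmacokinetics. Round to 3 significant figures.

13.1 μmol/L

The CYP1A2 pathway (29% of clearance) is boosted to 2.1× activity: 0.29 × 2.1 = 0.609.
The CYP2E1 pathway (25% of clearance) rises to 6.3× activity: 0.25 × 6.3 = 1.575.
The CYP2C8 pathway (27% of clearance) falls to 0.37× activity: 0.27 × 0.37 = 0.0999.
The remaining 19% of clearance is unaffected.
Relative clearance = 0.609 + 1.575 + 0.0999 + 0.19 = 2.4739.
New steady-state concentration = 32.4 / 2.4739 = 13.1 μmol/L (concentration scales inversely with clearance).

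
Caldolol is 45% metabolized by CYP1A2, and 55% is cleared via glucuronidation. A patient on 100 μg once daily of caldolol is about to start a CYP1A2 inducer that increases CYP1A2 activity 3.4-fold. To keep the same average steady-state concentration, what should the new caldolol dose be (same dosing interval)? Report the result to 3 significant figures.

The CYP1A2 pathway (45% of clearance) rises to 3.4× activity: 0.45 × 3.4 = 1.53.
Non-CYP routes (55%) are unchanged.
Relative clearance = 1.53 + 0.55 = 2.08.
Exposure is unchanged when dose changes in proportion to clearance. New dose = 100 μg × 2.08 = 208 μg.

208 μg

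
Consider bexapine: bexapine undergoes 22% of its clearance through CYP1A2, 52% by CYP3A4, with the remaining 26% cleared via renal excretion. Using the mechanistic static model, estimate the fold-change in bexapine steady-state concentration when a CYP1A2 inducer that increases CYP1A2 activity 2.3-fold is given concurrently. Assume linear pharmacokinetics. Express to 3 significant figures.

The CYP1A2 pathway (22% of clearance) increases to 2.3× activity: 0.22 × 2.3 = 0.506.
CYP3A4 (52%) and the residual 26% are unaffected.
New clearance relative to baseline: 0.506 + 0.52 + 0.26 = 1.286.
Since steady-state concentration ∝ 1/CL, the ratio is 1 / 1.286 = 0.778.

0.778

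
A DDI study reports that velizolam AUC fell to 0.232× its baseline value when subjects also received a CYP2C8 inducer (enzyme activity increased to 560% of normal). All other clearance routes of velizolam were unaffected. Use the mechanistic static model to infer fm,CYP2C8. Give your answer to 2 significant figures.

Call the CYP2C8 fraction fm. After the interaction, CL_new/CL_old = fm × 5.6 + (1 − fm).
AUC ratio = 1 / (new CL fraction), so new CL fraction = 1 / 0.232 = 4.31.
fm × 5.6 + 1 − fm = 4.31  ⇒  fm × (5.6 − 1) = 3.31  ⇒  fm = 0.72.

0.72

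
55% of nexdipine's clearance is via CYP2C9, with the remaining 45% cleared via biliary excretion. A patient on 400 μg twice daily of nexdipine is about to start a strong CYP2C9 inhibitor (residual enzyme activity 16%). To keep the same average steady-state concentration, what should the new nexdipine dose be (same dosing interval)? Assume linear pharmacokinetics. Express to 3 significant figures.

The CYP2C9 pathway (55% of clearance) falls to 0.16× activity: 0.55 × 0.16 = 0.088.
Non-CYP routes (45%) are unchanged.
New clearance relative to baseline: 0.088 + 0.45 = 0.538.
Exposure is unchanged when dose changes in proportion to clearance. New dose = 400 μg × 0.538 = 215 μg.

215 μg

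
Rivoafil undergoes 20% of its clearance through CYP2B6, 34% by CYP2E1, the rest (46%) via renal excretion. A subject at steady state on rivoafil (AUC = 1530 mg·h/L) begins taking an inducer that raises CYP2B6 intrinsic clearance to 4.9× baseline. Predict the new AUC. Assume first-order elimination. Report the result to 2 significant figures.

CYP2B6: 0.2 × 4.9 = 0.98
CYP2E1: 0.34 (unchanged)
Other: 0.46 (unchanged)
CL_new/CL_old = 0.98 + 0.34 + 0.46 = 1.78.
New AUC = baseline ÷ relative clearance = 1530 / 1.78 = 8.6 × 10² mg·h/L.

8.6 × 10² mg·h/L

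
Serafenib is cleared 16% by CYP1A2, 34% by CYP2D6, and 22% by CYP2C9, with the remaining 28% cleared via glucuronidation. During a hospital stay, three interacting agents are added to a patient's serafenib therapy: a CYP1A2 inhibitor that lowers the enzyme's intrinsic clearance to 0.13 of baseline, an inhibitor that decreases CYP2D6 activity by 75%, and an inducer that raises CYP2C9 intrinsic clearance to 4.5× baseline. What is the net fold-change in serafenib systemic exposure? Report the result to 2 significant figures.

CYP1A2: 0.16 × 0.13 = 0.0208
CYP2D6: 0.34 × 0.25 = 0.085
CYP2C9: 0.22 × 4.5 = 0.99
Other: 0.28 (unchanged)
Relative clearance = 0.0208 + 0.085 + 0.99 + 0.28 = 1.3758.
Net systemic exposure ratio = 1 / 1.3758 = 0.73.

0.73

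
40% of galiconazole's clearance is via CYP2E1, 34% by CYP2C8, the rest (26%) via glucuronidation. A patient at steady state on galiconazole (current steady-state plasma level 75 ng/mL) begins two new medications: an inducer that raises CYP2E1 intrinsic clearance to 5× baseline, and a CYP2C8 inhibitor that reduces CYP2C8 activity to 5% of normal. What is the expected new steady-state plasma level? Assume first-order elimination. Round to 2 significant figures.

33 ng/mL

The CYP2E1 pathway (40% of clearance) increases to 5× activity: 0.4 × 5 = 2.
The CYP2C8 pathway (34% of clearance) falls to 0.05× activity: 0.34 × 0.05 = 0.017.
Non-CYP routes (26%) are unchanged.
New clearance relative to baseline: 2 + 0.017 + 0.26 = 2.277.
Dividing the baseline by the relative clearance: 75 / 2.277 = 33 ng/mL.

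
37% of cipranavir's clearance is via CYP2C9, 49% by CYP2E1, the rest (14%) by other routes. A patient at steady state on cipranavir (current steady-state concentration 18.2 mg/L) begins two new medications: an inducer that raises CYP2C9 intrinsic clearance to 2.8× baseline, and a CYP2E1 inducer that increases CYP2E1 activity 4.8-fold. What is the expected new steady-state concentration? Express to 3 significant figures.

5.16 mg/L

CYP2C9: 0.37 × 2.8 = 1.036
CYP2E1: 0.49 × 4.8 = 2.352
Other: 0.14 (unchanged)
New clearance relative to baseline: 1.036 + 2.352 + 0.14 = 3.528.
Dividing the baseline by the relative clearance: 18.2 / 3.528 = 5.16 mg/L.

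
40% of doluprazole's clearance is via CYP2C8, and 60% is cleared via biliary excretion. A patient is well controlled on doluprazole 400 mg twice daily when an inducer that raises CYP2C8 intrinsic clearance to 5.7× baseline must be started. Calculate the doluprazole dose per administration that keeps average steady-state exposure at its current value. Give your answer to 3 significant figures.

The CYP2C8 pathway (40% of clearance) rises to 5.7× activity: 0.4 × 5.7 = 2.28.
The remaining 60% of clearance is unaffected.
Relative clearance = 2.28 + 0.6 = 2.88.
Exposure is unchanged when dose changes in proportion to clearance. New dose = 400 mg × 2.88 = 1.15 × 10³ mg.

1.15 × 10³ mg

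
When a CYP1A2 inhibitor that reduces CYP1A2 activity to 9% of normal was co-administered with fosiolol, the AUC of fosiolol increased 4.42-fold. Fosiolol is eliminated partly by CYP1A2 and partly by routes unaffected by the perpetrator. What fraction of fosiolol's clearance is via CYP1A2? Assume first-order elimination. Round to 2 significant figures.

CL'/CL = 1 / 4.42 = 0.2262
0.09·fm + (1 − fm) = 0.2262
fm = (0.2262 − 1) / (0.09 − 1) = 0.85

0.85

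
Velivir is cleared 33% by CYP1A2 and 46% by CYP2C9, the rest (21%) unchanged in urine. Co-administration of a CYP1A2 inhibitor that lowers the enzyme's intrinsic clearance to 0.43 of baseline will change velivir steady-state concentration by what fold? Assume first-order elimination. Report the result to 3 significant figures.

1.23

The CYP1A2 pathway (33% of clearance) drops to 0.43× activity: 0.33 × 0.43 = 0.1419.
CYP2C9 (46%) and the residual 21% are unaffected.
CL_new/CL_old = 0.1419 + 0.46 + 0.21 = 0.8119.
Since steady-state concentration ∝ 1/CL, the ratio is 1 / 0.8119 = 1.23.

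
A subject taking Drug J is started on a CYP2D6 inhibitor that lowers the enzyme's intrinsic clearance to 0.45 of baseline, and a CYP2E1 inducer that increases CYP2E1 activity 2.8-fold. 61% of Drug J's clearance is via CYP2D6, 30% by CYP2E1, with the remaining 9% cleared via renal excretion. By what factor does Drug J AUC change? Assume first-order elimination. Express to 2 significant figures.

The CYP2D6 pathway (61% of clearance) falls to 0.45× activity: 0.61 × 0.45 = 0.2745.
The CYP2E1 pathway (30% of clearance) increases to 2.8× activity: 0.3 × 2.8 = 0.84.
Non-CYP routes (9%) are unchanged.
CL_new/CL_old = 0.2745 + 0.84 + 0.09 = 1.2045.
Net AUC ratio = 1 / 1.2045 = 0.83.

0.83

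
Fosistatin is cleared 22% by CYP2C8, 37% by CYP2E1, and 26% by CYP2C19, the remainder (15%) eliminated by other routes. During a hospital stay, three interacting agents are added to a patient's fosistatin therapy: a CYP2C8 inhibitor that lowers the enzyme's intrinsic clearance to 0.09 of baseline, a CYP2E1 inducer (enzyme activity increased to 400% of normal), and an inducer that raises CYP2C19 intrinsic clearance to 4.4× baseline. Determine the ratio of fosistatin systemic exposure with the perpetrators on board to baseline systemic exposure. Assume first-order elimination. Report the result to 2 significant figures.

0.36

CYP2C8: 0.22 × 0.09 = 0.0198
CYP2E1: 0.37 × 4 = 1.48
CYP2C19: 0.26 × 4.4 = 1.144
Other: 0.15 (unchanged)
CL_new/CL_old = 0.0198 + 1.48 + 1.144 + 0.15 = 2.7938.
Because systemic exposure varies inversely with clearance, the combined effect is 1 / 2.7938 = 0.36.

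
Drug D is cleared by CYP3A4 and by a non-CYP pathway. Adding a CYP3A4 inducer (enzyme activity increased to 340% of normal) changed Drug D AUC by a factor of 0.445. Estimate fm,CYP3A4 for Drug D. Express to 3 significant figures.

Call the CYP3A4 fraction fm. After the interaction, CL_new/CL_old = fm × 3.4 + (1 − fm).
AUC ratio = 1 / (new CL fraction), so new CL fraction = 1 / 0.445 = 2.247.
fm × 3.4 + 1 − fm = 2.247  ⇒  fm × (3.4 − 1) = 1.247  ⇒  fm = 0.520.

0.520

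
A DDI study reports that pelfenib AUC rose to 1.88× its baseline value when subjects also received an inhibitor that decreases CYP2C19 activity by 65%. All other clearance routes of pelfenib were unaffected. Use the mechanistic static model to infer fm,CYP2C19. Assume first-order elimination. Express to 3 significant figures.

0.720

Call the CYP2C19 fraction fm. After the interaction, CL_new/CL_old = fm × 0.35 + (1 − fm).
AUC ratio = 1 / (new CL fraction), so new CL fraction = 1 / 1.88 = 0.5319.
fm × 0.35 + 1 − fm = 0.5319  ⇒  fm × (0.35 − 1) = −0.4681  ⇒  fm = 0.720.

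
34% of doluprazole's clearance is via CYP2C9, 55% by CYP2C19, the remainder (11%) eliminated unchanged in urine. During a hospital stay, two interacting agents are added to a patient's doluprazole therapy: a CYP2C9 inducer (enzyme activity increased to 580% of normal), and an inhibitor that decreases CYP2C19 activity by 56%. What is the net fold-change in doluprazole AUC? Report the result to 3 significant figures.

0.430

The CYP2C9 pathway (34% of clearance) rises to 5.8× activity: 0.34 × 5.8 = 1.972.
The CYP2C19 pathway (55% of clearance) is reduced to 0.44× activity: 0.55 × 0.44 = 0.242.
Non-CYP routes (11%) are unchanged.
Relative clearance = 1.972 + 0.242 + 0.11 = 2.324.
AUC ∝ 1/CL: fold-change = 1 / 2.324 = 0.430.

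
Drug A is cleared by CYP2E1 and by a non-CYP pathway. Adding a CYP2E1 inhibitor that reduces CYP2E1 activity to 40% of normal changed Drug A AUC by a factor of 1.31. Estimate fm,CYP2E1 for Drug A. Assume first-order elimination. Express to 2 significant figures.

0.39

Call the CYP2E1 fraction fm. After the interaction, CL_new/CL_old = fm × 0.4 + (1 − fm).
AUC ratio = 1 / (new CL fraction), so new CL fraction = 1 / 1.31 = 0.7634.
fm × 0.4 + 1 − fm = 0.7634  ⇒  fm × (0.4 − 1) = −0.2366  ⇒  fm = 0.39.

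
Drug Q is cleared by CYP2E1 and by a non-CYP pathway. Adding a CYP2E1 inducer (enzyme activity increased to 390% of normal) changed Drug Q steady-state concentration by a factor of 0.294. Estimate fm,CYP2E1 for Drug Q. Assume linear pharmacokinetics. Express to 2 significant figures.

Call the CYP2E1 fraction fm. After the interaction, CL_new/CL_old = fm × 3.9 + (1 − fm).
Steady-state concentration ratio = 1 / (new CL fraction), so new CL fraction = 1 / 0.294 = 3.401.
fm × 3.9 + 1 − fm = 3.401  ⇒  fm × (3.9 − 1) = 2.401  ⇒  fm = 0.83.

0.83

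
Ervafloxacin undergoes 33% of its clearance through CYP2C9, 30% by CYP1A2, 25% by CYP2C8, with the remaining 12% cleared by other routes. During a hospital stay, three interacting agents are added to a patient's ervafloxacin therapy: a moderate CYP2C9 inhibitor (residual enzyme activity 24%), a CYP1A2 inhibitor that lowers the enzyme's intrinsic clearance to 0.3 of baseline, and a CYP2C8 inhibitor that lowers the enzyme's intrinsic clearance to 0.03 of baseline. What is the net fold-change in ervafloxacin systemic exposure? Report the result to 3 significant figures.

3.37

The CYP2C9 pathway (33% of clearance) is reduced to 0.24× activity: 0.33 × 0.24 = 0.0792.
The CYP1A2 pathway (30% of clearance) falls to 0.3× activity: 0.3 × 0.3 = 0.09.
The CYP2C8 pathway (25% of clearance) drops to 0.03× activity: 0.25 × 0.03 = 0.0075.
The remaining 12% of clearance is unaffected.
New clearance relative to baseline: 0.0792 + 0.09 + 0.0075 + 0.12 = 0.2967.
Systemic exposure ∝ 1/CL: fold-change = 1 / 0.2967 = 3.37.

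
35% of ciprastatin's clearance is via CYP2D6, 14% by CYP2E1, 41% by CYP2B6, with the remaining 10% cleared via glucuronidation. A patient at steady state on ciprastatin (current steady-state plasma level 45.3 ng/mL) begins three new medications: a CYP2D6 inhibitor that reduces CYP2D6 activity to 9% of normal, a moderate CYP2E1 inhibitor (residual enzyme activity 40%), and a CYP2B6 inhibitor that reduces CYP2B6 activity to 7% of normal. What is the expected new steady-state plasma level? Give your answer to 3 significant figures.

210 ng/mL

The CYP2D6 pathway (35% of clearance) is reduced to 0.09× activity: 0.35 × 0.09 = 0.0315.
The CYP2E1 pathway (14% of clearance) falls to 0.4× activity: 0.14 × 0.4 = 0.056.
The CYP2B6 pathway (41% of clearance) is reduced to 0.07× activity: 0.41 × 0.07 = 0.0287.
The remaining 10% of clearance is unaffected.
CL_new/CL_old = 0.0315 + 0.056 + 0.0287 + 0.1 = 0.2162.
New steady-state plasma level = 45.3 / 0.2162 = 210 ng/mL (concentration scales inversely with clearance).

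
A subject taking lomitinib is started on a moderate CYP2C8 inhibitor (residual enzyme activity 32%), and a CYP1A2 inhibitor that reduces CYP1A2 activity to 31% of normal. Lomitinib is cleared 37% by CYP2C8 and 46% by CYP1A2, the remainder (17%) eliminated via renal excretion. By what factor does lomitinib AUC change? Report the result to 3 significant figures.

2.32

The CYP2C8 pathway (37% of clearance) falls to 0.32× activity: 0.37 × 0.32 = 0.1184.
The CYP1A2 pathway (46% of clearance) drops to 0.31× activity: 0.46 × 0.31 = 0.1426.
Non-CYP routes (17%) are unchanged.
Relative clearance = 0.1184 + 0.1426 + 0.17 = 0.431.
Net AUC ratio = 1 / 0.431 = 2.32.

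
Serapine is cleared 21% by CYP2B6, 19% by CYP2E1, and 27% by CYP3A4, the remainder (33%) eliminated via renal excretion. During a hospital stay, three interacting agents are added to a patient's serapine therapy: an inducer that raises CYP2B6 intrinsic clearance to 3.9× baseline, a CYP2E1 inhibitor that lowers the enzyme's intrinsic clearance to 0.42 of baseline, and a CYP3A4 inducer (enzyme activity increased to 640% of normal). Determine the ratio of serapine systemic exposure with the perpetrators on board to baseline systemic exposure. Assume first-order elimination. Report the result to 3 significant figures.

0.338

The CYP2B6 pathway (21% of clearance) is boosted to 3.9× activity: 0.21 × 3.9 = 0.819.
The CYP2E1 pathway (19% of clearance) drops to 0.42× activity: 0.19 × 0.42 = 0.0798.
The CYP3A4 pathway (27% of clearance) increases to 6.4× activity: 0.27 × 6.4 = 1.728.
The remaining 33% of clearance is unaffected.
Relative clearance = 0.819 + 0.0798 + 1.728 + 0.33 = 2.9568.
Because systemic exposure varies inversely with clearance, the combined effect is 1 / 2.9568 = 0.338.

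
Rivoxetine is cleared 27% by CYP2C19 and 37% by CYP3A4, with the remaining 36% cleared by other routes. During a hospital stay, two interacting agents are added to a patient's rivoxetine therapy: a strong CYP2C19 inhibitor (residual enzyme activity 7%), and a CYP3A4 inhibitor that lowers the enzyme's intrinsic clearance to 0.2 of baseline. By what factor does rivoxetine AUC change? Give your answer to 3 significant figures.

CYP2C19: 0.27 × 0.07 = 0.0189
CYP3A4: 0.37 × 0.2 = 0.074
Other: 0.36 (unchanged)
New clearance relative to baseline: 0.0189 + 0.074 + 0.36 = 0.4529.
AUC ∝ 1/CL: fold-change = 1 / 0.4529 = 2.21.

2.21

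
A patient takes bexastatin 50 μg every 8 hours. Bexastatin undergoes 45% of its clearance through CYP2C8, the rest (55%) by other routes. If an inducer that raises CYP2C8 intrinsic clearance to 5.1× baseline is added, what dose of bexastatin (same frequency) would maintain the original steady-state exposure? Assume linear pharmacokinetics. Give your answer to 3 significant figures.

142 μg

The CYP2C8 pathway (45% of clearance) is boosted to 5.1× activity: 0.45 × 5.1 = 2.295.
Non-CYP routes (55%) are unchanged.
Relative clearance = 2.295 + 0.55 = 2.845.
To maintain the same steady-state level, dose must scale with clearance: new dose = 50 × 2.845 = 142 μg.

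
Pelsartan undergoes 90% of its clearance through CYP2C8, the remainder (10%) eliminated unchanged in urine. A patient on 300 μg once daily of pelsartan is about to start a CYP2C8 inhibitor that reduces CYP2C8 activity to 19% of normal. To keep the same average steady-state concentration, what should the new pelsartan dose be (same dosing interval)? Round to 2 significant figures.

CYP2C8: 0.9 × 0.19 = 0.171
Other: 0.1 (unchanged)
New clearance relative to baseline: 0.171 + 0.1 = 0.271.
To maintain the same steady-state level, dose must scale with clearance: new dose = 300 × 0.271 = 81 μg.

81 μg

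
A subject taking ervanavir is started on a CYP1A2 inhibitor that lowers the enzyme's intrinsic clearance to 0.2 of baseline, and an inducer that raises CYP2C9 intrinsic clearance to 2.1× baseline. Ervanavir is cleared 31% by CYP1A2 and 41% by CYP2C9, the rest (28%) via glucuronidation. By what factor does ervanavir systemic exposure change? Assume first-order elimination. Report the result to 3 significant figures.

0.831

CYP1A2: 0.31 × 0.2 = 0.062
CYP2C9: 0.41 × 2.1 = 0.861
Other: 0.28 (unchanged)
New clearance relative to baseline: 0.062 + 0.861 + 0.28 = 1.203.
Because systemic exposure varies inversely with clearance, the combined effect is 1 / 1.203 = 0.831.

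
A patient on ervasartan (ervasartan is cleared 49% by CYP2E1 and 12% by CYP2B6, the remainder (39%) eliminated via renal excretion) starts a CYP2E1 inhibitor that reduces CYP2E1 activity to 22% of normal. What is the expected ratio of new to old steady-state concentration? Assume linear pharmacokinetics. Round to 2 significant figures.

1.6

The CYP2E1 pathway (49% of clearance) is reduced to 0.22× activity: 0.49 × 0.22 = 0.1078.
CYP2B6 (12%) and the residual 39% are unaffected.
Relative clearance = 0.1078 + 0.12 + 0.39 = 0.6178.
Since steady-state concentration ∝ 1/CL, the ratio is 1 / 0.6178 = 1.6.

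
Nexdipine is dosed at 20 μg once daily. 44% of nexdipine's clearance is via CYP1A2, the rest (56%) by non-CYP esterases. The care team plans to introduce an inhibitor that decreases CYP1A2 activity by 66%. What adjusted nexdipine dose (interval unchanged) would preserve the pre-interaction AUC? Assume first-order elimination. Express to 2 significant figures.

The CYP1A2 pathway (44% of clearance) falls to 0.34× activity: 0.44 × 0.34 = 0.1496.
Non-CYP routes (56%) are unchanged.
New clearance relative to baseline: 0.1496 + 0.56 = 0.7096.
Exposure is unchanged when dose changes in proportion to clearance. New dose = 20 μg × 0.7096 = 14 μg.

14 μg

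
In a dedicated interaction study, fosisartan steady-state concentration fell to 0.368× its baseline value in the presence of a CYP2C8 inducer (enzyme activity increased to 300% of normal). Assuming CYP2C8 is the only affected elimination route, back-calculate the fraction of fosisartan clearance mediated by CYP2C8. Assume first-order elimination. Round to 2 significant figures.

0.86

Write x for the fraction cleared via CYP2C8. The observed steady-state concentration change means clearance rose to 1/0.368 = 2.717 of baseline.
Setting x·3 + (1 − x) = 2.717 and solving: x = (2.717 − 1)/(3 − 1) = 0.86.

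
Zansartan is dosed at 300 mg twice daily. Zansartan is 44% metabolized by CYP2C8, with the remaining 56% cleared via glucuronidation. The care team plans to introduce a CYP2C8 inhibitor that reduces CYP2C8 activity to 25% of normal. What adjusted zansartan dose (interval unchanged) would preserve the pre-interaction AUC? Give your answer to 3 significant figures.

The CYP2C8 pathway (44% of clearance) falls to 0.25× activity: 0.44 × 0.25 = 0.11.
Non-CYP routes (56%) are unchanged.
New clearance relative to baseline: 0.11 + 0.56 = 0.67.
Css,avg = (dose rate)/CL, so holding Css fixed requires dose ∝ CL: 300 × 0.67 = 201 mg.

201 mg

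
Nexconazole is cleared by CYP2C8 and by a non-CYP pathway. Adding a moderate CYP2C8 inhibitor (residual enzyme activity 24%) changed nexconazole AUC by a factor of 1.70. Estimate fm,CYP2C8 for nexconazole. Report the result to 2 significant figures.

0.54

CL'/CL = 1 / 1.70 = 0.5882
0.24·fm + (1 − fm) = 0.5882
fm = (0.5882 − 1) / (0.24 − 1) = 0.54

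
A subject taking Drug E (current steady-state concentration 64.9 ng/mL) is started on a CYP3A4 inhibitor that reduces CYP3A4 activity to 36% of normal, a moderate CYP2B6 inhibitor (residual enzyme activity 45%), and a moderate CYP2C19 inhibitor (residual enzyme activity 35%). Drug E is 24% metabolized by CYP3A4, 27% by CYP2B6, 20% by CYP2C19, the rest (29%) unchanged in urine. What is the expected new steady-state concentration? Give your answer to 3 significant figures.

114 ng/mL

CYP3A4: 0.24 × 0.36 = 0.0864
CYP2B6: 0.27 × 0.45 = 0.1215
CYP2C19: 0.2 × 0.35 = 0.07
Other: 0.29 (unchanged)
New clearance relative to baseline: 0.0864 + 0.1215 + 0.07 + 0.29 = 0.5679.
Dividing the baseline by the relative clearance: 64.9 / 0.5679 = 114 ng/mL.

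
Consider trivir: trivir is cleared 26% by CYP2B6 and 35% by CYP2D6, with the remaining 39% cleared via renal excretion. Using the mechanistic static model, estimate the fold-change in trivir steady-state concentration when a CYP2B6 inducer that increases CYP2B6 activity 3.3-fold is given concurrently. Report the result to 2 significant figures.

The CYP2B6 pathway (26% of clearance) is boosted to 3.3× activity: 0.26 × 3.3 = 0.858.
CYP2D6 (35%) and the residual 39% are unaffected.
Relative clearance = 0.858 + 0.35 + 0.39 = 1.598.
Since steady-state concentration ∝ 1/CL, the ratio is 1 / 1.598 = 0.63.

0.63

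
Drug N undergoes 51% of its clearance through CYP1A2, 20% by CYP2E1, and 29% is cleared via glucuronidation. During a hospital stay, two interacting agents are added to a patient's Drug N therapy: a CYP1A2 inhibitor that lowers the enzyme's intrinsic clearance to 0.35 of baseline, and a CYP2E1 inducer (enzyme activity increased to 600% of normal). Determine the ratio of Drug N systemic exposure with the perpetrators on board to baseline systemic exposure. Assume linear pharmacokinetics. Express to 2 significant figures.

The CYP1A2 pathway (51% of clearance) drops to 0.35× activity: 0.51 × 0.35 = 0.1785.
The CYP2E1 pathway (20% of clearance) rises to 6× activity: 0.2 × 6 = 1.2.
Non-CYP routes (29%) are unchanged.
New clearance relative to baseline: 0.1785 + 1.2 + 0.29 = 1.6685.
Because systemic exposure varies inversely with clearance, the combined effect is 1 / 1.6685 = 0.60.

0.60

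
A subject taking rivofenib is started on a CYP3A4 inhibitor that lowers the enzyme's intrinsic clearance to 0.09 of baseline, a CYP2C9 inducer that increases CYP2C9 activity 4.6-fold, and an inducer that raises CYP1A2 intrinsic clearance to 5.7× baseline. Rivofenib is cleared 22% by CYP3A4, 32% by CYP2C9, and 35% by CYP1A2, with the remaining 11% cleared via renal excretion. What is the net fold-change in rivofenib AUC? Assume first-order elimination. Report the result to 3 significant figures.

The CYP3A4 pathway (22% of clearance) drops to 0.09× activity: 0.22 × 0.09 = 0.0198.
The CYP2C9 pathway (32% of clearance) increases to 4.6× activity: 0.32 × 4.6 = 1.472.
The CYP1A2 pathway (35% of clearance) rises to 5.7× activity: 0.35 × 5.7 = 1.995.
The remaining 11% of clearance is unaffected.
New clearance relative to baseline: 0.0198 + 1.472 + 1.995 + 0.11 = 3.5968.
Because AUC varies inversely with clearance, the combined effect is 1 / 3.5968 = 0.278.

0.278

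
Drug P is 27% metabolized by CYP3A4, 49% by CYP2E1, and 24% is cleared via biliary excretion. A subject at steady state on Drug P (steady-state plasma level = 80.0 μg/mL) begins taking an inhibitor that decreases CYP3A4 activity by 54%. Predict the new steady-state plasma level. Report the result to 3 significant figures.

CYP3A4: 0.27 × 0.46 = 0.1242
CYP2E1: 0.49 (unchanged)
Other: 0.24 (unchanged)
Relative clearance = 0.1242 + 0.49 + 0.24 = 0.8542.
Steady-state plasma level ∝ 1/CL, so new value = 80.0 / 0.8542 = 93.7 μg/mL.

93.7 μg/mL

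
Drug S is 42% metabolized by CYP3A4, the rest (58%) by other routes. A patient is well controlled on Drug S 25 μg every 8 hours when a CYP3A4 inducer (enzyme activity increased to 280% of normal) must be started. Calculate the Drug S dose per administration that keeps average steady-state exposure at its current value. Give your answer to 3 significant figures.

The CYP3A4 pathway (42% of clearance) rises to 2.8× activity: 0.42 × 2.8 = 1.176.
Non-CYP routes (58%) are unchanged.
New clearance relative to baseline: 1.176 + 0.58 = 1.756.
To maintain the same steady-state level, dose must scale with clearance: new dose = 25 × 1.756 = 43.9 μg.

43.9 μg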